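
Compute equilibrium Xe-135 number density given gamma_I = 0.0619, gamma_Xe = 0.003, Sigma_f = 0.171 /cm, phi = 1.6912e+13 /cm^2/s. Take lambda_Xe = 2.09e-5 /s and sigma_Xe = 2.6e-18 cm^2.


Xe_eq = (gamma_I + gamma_Xe) * Sigma_f * phi / (lambda_Xe + sigma_Xe * phi)
Numerator = (0.0619 + 0.003) * 0.171 * 1.6912e+13 = 1.876877e+11
Denominator = 2.09e-5 + 2.6e-18 * 1.6912e+13 = 6.487120e-05
Xe_eq = 1.876877e+11 / 6.487120e-05 = 2.8932e+15 /cm^3

2.8932e+15


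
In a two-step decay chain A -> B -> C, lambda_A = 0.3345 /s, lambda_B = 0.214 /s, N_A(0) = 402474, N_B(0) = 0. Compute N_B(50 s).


N_B(t) = lambda_A * N_A0 / (lambda_B - lambda_A) * [exp(-lambda_A*t) - exp(-lambda_B*t)]
exp(-0.3345*50) = 5.450355e-08; exp(-0.214*50) = 2.254494e-05
N_B = 0.3345 * 402474 / (0.214 - 0.3345) * (5.450355e-08 - 2.254494e-05)
N_B = 25.127

25.127


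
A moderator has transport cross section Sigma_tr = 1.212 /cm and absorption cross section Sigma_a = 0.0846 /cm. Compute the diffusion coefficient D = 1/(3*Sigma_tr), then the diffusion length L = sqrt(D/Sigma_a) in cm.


D = 1 / (3 * Sigma_tr) = 1 / (3 * 1.212) = 0.2750275 cm
L = sqrt(D / Sigma_a)
L = sqrt(0.2750275 / 0.0846)
L = 1.8030 cm

1.8030


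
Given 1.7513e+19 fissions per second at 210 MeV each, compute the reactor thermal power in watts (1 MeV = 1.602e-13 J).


P = fission_rate * E_MeV * 1.602e-13
P = 1.7513e+19 * 210 * 1.602e-13
P = 5.8917e+08 W

5.8917e+08


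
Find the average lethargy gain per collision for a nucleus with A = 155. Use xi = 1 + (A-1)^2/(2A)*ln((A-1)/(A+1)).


xi = 1 + (A-1)^2/(2A) * ln((A-1)/(A+1))
xi = 1 + (155-1)^2/(2*155) * ln((155-1)/(155 +1))
xi = 0.012848

0.012848


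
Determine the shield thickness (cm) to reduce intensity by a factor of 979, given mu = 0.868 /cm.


x = ln(factor) / mu
x = ln(979) / 0.868
x = 7.9338 cm

7.9338


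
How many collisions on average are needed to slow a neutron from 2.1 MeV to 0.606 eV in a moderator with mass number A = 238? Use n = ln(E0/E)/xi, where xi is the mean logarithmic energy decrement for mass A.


xi = 1 + (A-1)^2/(2A)*ln((A-1)/(A+1)) = 0.008379872 (for A = 238)
n = ln(E0/E) / xi
n = ln(2.1e6 / 0.606) / 0.008379872
n = ln(3.465347e+06) / 0.008379872 = 1797.0

1797.0


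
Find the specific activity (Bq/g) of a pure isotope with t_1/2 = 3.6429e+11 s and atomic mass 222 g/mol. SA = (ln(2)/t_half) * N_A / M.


lambda = ln(2) / t_half = ln(2) / 3.6429e+11 = 1.902735e-12 /s
SA = lambda * N_A / M
SA = 1.902735e-12 * 6.022e23 / 222
SA = 5.1614e+09 Bq/g

5.1614e+09


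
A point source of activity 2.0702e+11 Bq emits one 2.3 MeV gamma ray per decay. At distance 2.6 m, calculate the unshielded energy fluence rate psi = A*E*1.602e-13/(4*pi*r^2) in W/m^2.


psi = A * E * 1.602e-13 / (4*pi*r^2)
psi = 2.0702e+11 * 2.3 * 1.602e-13 / (4*pi*2.6^2)
psi = 8.9794e-04 W/m^2

8.9794e-04


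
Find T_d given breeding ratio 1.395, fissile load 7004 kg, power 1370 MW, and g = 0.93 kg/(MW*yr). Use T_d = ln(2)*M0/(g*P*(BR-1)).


Breeding gain G = BR - 1 = 1.395 - 1 = 0.395
Fissile production rate = g * P * G = 0.93 * 1370 * 0.395 = 503.2695 kg/yr
T_d = ln(2) * M0 / (g * P * G)
T_d = ln(2) * 7004 / 503.2695 = 9.6465 yr

9.6465


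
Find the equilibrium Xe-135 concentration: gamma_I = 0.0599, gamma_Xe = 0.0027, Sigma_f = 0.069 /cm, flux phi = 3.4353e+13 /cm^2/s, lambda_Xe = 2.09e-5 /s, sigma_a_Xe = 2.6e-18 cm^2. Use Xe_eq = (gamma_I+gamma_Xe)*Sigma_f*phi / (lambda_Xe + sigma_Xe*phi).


Xe_eq = (gamma_I + gamma_Xe) * Sigma_f * phi / (lambda_Xe + sigma_Xe * phi)
Numerator = (0.0599 + 0.0027) * 0.069 * 3.4353e+13 = 1.483843e+11
Denominator = 2.09e-5 + 2.6e-18 * 3.4353e+13 = 1.102178e-04
Xe_eq = 1.483843e+11 / 1.102178e-04 = 1.3463e+15 /cm^3

1.3463e+15


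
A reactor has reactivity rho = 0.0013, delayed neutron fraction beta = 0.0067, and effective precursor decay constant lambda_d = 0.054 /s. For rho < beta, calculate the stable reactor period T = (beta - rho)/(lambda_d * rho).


T = (beta - rho) / (lambda_d * rho)
T = (0.0067 - 0.0013) / (0.054 * 0.0013)
T = 76.923 s

76.923


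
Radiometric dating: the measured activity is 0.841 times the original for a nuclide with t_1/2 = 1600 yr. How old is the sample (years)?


lambda = ln(2) / t_half = ln(2) / 1600 = 4.332170e-04 /yr
t = -ln(A/A0) / lambda
t = -ln(0.841) / 4.332170e-04
t = 399.72 yr

399.72


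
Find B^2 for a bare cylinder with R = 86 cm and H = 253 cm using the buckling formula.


B^2 = (2.405/R)^2 + (pi/H)^2
B^2 = (2.405/86)^2 + (pi/253)^2
B^2 = 9.3624e-04 /cm^2

9.3624e-04


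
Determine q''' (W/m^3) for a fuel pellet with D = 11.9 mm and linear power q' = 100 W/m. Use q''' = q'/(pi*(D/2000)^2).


r = D / 2 / 1000 = 11.9 / 2 / 1000 = 0.00595 m
q''' = q' / (pi * r^2)
q''' = 100 / (pi * 0.00595^2)
q''' = 899117 W/m^3

899117


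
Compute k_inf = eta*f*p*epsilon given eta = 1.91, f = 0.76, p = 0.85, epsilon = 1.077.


k_inf = eta * f * p * epsilon
k_inf = 1.91 * 0.76 * 0.85 * 1.077
k_inf = 1.3289

1.3289


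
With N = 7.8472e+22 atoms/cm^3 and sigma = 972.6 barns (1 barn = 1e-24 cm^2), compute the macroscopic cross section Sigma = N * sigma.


Sigma = N * sigma_barns * 1e-24
Sigma = 7.8472e+22 * 972.6 * 1e-24
Sigma = 76.322 /cm

76.322


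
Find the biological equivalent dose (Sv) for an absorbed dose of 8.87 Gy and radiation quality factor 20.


H = D * Q
H = 8.87 * 20
H = 177.40 Sv

177.40


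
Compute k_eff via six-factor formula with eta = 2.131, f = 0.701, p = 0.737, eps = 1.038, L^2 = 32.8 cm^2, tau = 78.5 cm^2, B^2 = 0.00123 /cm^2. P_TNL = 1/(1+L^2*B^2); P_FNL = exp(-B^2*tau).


k_inf = eta*f*p*eps = 2.131*0.701*0.737*1.038 = 1.142790
P_TNL = 1/(1 + L^2*B^2) = 1/(1 + 32.8*0.00123) = 0.9612205
P_FNL = exp(-B^2*tau) = exp(-0.00123*78.5) = 0.9079600
k_eff = k_inf * P_TNL * P_FNL = 1.142790 * 0.9612205 * 0.9079600
k_eff = 0.99737

0.99737


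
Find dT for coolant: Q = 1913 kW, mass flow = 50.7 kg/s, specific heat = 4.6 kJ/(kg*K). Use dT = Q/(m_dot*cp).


dT = Q / (m_dot * cp)
dT = 1913 / (50.7 * 4.6)
dT = 8.2026 C

8.2026


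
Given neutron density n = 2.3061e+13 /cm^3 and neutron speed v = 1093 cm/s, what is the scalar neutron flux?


phi = n * v
phi = 2.3061e+13 * 1093
phi = 2.5206e+16 /cm^2/s

2.5206e+16


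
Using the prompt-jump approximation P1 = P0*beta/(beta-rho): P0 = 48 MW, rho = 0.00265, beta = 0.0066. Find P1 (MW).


P1/P0 = beta / (beta - rho)
P1/P0 = 0.0066 / (0.0066 - 0.00265) = 1.670886
P1 = 48 * 1.670886 = 80.203 MW

80.203


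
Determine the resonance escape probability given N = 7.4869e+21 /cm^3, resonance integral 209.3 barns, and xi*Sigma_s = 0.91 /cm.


p = exp(-N * I * 1e-24 / (xi*Sigma_s))
p = exp(-7.4869e+21 * 209.3 * 1e-24 / 0.91)
p = 0.17871

0.17871


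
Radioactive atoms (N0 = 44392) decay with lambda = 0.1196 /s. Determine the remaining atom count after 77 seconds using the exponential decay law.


N = N0 * exp(-lambda * t)
N = 44392 * exp(-0.1196 * 77)
N = 4.4443

4.4443


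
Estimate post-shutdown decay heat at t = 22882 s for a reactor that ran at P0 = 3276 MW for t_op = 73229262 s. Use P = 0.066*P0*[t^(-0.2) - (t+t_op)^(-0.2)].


P/P0 = 0.066 * [t^(-0.2) - (t + t_op)^(-0.2)]
P/P0 = 0.066 * [22882^(-0.2) - (22882 + 73229262)^(-0.2)]
P/P0 = 0.066 * [0.1343078 - 0.02673228] = 0.007099984
P = 3276 * 0.007099984 = 23.260 MW

23.260


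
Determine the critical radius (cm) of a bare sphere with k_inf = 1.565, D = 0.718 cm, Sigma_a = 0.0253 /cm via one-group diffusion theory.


L^2 = D / Sigma_a = 0.718 / 0.0253 = 28.37945 cm^2
B_m^2 = (k_inf - 1) / L^2 = (1.565 - 1) / 28.37945 = 0.01990877 /cm^2
For a bare sphere: B_g = pi/R, so R_c = pi / sqrt(B_m^2)
R_c = pi / sqrt(0.01990877) = 22.265 cm

22.265


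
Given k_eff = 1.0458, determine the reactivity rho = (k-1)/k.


rho = (k_eff - 1) / k_eff
rho = (1.0458 - 1) / 1.0458
rho = 0.043794

0.043794


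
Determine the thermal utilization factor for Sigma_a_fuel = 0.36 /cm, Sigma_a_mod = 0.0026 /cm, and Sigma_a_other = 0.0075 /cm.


f = Sigma_a_fuel / (Sigma_a_fuel + Sigma_a_mod + Sigma_a_other)
f = 0.36 / (0.36 + 0.0026 + 0.0075)
f = 0.97271

0.97271


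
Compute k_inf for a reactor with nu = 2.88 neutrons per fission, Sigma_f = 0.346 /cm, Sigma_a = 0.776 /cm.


k_inf = nu * Sigma_f / Sigma_a
k_inf = 2.88 * 0.346 / 0.776
k_inf = 1.2841

1.2841


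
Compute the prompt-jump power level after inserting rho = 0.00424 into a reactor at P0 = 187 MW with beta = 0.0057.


P1/P0 = beta / (beta - rho)
P1/P0 = 0.0057 / (0.0057 - 0.00424) = 3.904110
P1 = 187 * 3.904110 = 730.07 MW

730.07


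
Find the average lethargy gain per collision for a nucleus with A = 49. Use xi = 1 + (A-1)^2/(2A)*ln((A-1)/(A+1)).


xi = 1 + (A-1)^2/(2A) * ln((A-1)/(A+1))
xi = 1 + (49-1)^2/(2*49) * ln((49-1)/(49 +1))
xi = 0.040267

0.040267


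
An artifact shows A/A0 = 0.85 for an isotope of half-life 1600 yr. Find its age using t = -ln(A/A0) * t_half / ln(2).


lambda = ln(2) / t_half = ln(2) / 1600 = 4.332170e-04 /yr
t = -ln(A/A0) / lambda
t = -ln(0.85) / 4.332170e-04
t = 375.14 yr

375.14


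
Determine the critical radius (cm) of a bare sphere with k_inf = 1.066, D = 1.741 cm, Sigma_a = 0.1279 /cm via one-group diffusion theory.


L^2 = D / Sigma_a = 1.741 / 0.1279 = 13.61220 cm^2
B_m^2 = (k_inf - 1) / L^2 = (1.066 - 1) / 13.61220 = 0.004848592 /cm^2
For a bare sphere: B_g = pi/R, so R_c = pi / sqrt(B_m^2)
R_c = pi / sqrt(0.004848592) = 45.117 cm

45.117


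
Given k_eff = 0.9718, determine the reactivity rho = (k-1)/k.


rho = (k_eff - 1) / k_eff
rho = (0.9718 - 1) / 0.9718
rho = -0.029018

-0.029018


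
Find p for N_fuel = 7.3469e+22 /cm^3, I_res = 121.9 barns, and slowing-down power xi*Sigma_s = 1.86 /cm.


p = exp(-N * I * 1e-24 / (xi*Sigma_s))
p = exp(-7.3469e+22 * 121.9 * 1e-24 / 1.86)
p = 0.0081073

0.0081073


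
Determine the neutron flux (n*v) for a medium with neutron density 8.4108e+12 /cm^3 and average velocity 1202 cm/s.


phi = n * v
phi = 8.4108e+12 * 1202
phi = 1.0110e+16 /cm^2/s

1.0110e+16


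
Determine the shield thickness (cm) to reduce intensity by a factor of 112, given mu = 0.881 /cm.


x = ln(factor) / mu
x = ln(112) / 0.881
x = 5.3558 cm

5.3558


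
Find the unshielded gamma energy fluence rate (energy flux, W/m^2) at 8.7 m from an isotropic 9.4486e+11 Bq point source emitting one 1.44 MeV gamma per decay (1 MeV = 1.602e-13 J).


psi = A * E * 1.602e-13 / (4*pi*r^2)
psi = 9.4486e+11 * 1.44 * 1.602e-13 / (4*pi*8.7^2)
psi = 2.2916e-04 W/m^2

2.2916e-04


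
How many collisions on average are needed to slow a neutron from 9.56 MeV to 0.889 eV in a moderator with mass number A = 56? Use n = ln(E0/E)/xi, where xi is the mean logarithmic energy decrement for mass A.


xi = 1 + (A-1)^2/(2A)*ln((A-1)/(A+1)) = 0.03529286 (for A = 56)
n = ln(E0/E) / xi
n = ln(9.56e6 / 0.889) / 0.03529286
n = ln(1.075366e+07) / 0.03529286 = 458.75

458.75


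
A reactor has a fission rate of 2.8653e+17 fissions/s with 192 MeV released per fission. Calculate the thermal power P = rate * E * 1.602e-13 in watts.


P = fission_rate * E_MeV * 1.602e-13
P = 2.8653e+17 * 192 * 1.602e-13
P = 8.8132e+06 W

8.8132e+06


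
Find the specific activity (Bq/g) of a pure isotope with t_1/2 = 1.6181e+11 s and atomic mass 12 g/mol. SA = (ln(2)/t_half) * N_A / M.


lambda = ln(2) / t_half = ln(2) / 1.6181e+11 = 4.283710e-12 /s
SA = lambda * N_A / M
SA = 4.283710e-12 * 6.022e23 / 12
SA = 2.1497e+11 Bq/g

2.1497e+11


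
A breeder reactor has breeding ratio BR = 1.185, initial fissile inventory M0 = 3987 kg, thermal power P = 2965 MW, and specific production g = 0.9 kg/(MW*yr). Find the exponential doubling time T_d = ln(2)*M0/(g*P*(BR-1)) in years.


Breeding gain G = BR - 1 = 1.185 - 1 = 0.185
Fissile production rate = g * P * G = 0.9 * 2965 * 0.185 = 493.6725 kg/yr
T_d = ln(2) * M0 / (g * P * G)
T_d = ln(2) * 3987 / 493.6725 = 5.5980 yr

5.5980


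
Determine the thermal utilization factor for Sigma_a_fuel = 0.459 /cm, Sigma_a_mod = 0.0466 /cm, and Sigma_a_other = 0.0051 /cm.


f = Sigma_a_fuel / (Sigma_a_fuel + Sigma_a_mod + Sigma_a_other)
f = 0.459 / (0.459 + 0.0466 + 0.0051)
f = 0.89877

0.89877


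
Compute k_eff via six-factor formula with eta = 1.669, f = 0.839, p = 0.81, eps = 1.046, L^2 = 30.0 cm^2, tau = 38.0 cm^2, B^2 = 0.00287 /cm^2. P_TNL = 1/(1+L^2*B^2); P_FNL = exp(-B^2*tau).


k_inf = eta*f*p*eps = 1.669*0.839*0.81*1.046 = 1.186411
P_TNL = 1/(1 + L^2*B^2) = 1/(1 + 30.0*0.00287) = 0.9207255
P_FNL = exp(-B^2*tau) = exp(-0.00287*38.0) = 0.8966766
k_eff = k_inf * P_TNL * P_FNL = 1.186411 * 0.9207255 * 0.8966766
k_eff = 0.97949

0.97949


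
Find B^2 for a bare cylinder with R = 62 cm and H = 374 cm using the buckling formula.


B^2 = (2.405/R)^2 + (pi/H)^2
B^2 = (2.405/62)^2 + (pi/374)^2
B^2 = 0.0015752 /cm^2

0.0015752


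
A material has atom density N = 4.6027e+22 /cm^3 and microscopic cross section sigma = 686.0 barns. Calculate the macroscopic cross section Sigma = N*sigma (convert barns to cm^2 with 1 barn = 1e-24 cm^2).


Sigma = N * sigma_barns * 1e-24
Sigma = 4.6027e+22 * 686.0 * 1e-24
Sigma = 31.575 /cm

31.575


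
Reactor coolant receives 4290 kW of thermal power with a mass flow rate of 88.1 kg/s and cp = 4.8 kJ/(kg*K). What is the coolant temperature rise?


dT = Q / (m_dot * cp)
dT = 4290 / (88.1 * 4.8)
dT = 10.145 C

10.145


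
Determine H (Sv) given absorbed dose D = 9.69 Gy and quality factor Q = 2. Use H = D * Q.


H = D * Q
H = 9.69 * 2
H = 19.380 Sv

19.380


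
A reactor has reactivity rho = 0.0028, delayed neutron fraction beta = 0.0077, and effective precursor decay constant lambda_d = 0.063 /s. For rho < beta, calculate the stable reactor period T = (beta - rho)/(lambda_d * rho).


T = (beta - rho) / (lambda_d * rho)
T = (0.0077 - 0.0028) / (0.063 * 0.0028)
T = 27.778 s

27.778


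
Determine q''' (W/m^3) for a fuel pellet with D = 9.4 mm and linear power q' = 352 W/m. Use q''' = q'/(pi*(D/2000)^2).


r = D / 2 / 1000 = 9.4 / 2 / 1000 = 0.0047 m
q''' = q' / (pi * r^2)
q''' = 352 / (pi * 0.0047^2)
q''' = 5.0722e+06 W/m^3

5.0722e+06


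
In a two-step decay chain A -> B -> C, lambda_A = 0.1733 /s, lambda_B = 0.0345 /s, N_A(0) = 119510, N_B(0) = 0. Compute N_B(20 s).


N_B(t) = lambda_A * N_A0 / (lambda_B - lambda_A) * [exp(-lambda_A*t) - exp(-lambda_B*t)]
exp(-0.1733*20) = 0.03124175; exp(-0.0345*20) = 0.5015761
N_B = 0.1733 * 119510 / (0.0345 - 0.1733) * (0.03124175 - 0.5015761)
N_B = 70181

70181


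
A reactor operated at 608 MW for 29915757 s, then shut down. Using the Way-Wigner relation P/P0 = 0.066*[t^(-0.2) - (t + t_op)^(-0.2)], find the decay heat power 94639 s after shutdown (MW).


P/P0 = 0.066 * [t^(-0.2) - (t + t_op)^(-0.2)]
P/P0 = 0.066 * [94639^(-0.2) - (94639 + 29915757)^(-0.2)]
P/P0 = 0.066 * [0.1011081 - 0.03195550] = 0.004564072
P = 608 * 0.004564072 = 2.7750 MW

2.7750


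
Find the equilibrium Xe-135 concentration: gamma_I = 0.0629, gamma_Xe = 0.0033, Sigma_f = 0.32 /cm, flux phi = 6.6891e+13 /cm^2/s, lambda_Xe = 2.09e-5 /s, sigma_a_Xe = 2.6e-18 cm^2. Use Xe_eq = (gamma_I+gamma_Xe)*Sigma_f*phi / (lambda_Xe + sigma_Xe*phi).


Xe_eq = (gamma_I + gamma_Xe) * Sigma_f * phi / (lambda_Xe + sigma_Xe * phi)
Numerator = (0.0629 + 0.0033) * 0.32 * 6.6891e+13 = 1.417019e+12
Denominator = 2.09e-5 + 2.6e-18 * 6.6891e+13 = 1.948166e-04
Xe_eq = 1.417019e+12 / 1.948166e-04 = 7.2736e+15 /cm^3

7.2736e+15


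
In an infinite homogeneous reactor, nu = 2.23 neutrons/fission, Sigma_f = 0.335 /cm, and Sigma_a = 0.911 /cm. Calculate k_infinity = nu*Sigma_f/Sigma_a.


k_inf = nu * Sigma_f / Sigma_a
k_inf = 2.23 * 0.335 / 0.911
k_inf = 0.82003

0.82003


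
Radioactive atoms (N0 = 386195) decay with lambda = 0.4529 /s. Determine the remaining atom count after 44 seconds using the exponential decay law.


N = N0 * exp(-lambda * t)
N = 386195 * exp(-0.4529 * 44)
N = 8.5578e-04

8.5578e-04


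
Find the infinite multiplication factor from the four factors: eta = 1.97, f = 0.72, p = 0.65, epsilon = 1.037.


k_inf = eta * f * p * epsilon
k_inf = 1.97 * 0.72 * 0.65 * 1.037
k_inf = 0.95607

0.95607


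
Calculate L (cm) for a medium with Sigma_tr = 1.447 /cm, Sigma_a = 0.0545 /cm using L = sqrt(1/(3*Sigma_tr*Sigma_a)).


D = 1 / (3 * Sigma_tr) = 1 / (3 * 1.447) = 0.2303617 cm
L = sqrt(D / Sigma_a)
L = sqrt(0.2303617 / 0.0545)
L = 2.0559 cm

2.0559


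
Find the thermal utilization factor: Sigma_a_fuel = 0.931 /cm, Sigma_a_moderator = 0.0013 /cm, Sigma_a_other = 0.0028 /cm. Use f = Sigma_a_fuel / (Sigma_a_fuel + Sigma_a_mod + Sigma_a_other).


f = Sigma_a_fuel / (Sigma_a_fuel + Sigma_a_mod + Sigma_a_other)
f = 0.931 / (0.931 + 0.0013 + 0.0028)
f = 0.99562

0.99562


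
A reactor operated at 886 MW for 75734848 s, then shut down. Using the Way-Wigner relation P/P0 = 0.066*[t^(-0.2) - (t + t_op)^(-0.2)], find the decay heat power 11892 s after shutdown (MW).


P/P0 = 0.066 * [t^(-0.2) - (t + t_op)^(-0.2)]
P/P0 = 0.066 * [11892^(-0.2) - (11892 + 75734848)^(-0.2)]
P/P0 = 0.066 * [0.1530908 - 0.02655383] = 0.008351440
P = 886 * 0.008351440 = 7.3994 MW

7.3994


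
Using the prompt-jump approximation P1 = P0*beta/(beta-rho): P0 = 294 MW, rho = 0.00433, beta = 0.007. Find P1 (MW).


P1/P0 = beta / (beta - rho)
P1/P0 = 0.007 / (0.007 - 0.00433) = 2.621723
P1 = 294 * 2.621723 = 770.79 MW

770.79


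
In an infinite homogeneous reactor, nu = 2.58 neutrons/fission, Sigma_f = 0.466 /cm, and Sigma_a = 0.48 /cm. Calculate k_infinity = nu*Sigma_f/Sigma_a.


k_inf = nu * Sigma_f / Sigma_a
k_inf = 2.58 * 0.466 / 0.48
k_inf = 2.5048

2.5048


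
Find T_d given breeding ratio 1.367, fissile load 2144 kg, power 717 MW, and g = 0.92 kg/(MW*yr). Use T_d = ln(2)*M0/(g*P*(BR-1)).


Breeding gain G = BR - 1 = 1.367 - 1 = 0.367
Fissile production rate = g * P * G = 0.92 * 717 * 0.367 = 242.08788 kg/yr
T_d = ln(2) * M0 / (g * P * G)
T_d = ln(2) * 2144 / 242.08788 = 6.1387 yr

6.1387


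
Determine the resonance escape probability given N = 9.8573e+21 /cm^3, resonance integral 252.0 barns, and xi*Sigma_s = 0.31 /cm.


p = exp(-N * I * 1e-24 / (xi*Sigma_s))
p = exp(-9.8573e+21 * 252.0 * 1e-24 / 0.31)
p = 3.3112e-04

3.3112e-04


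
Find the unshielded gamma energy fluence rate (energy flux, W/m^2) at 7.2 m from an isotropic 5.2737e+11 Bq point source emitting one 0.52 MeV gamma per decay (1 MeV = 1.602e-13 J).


psi = A * E * 1.602e-13 / (4*pi*r^2)
psi = 5.2737e+11 * 0.52 * 1.602e-13 / (4*pi*7.2^2)
psi = 6.7438e-05 W/m^2

6.7438e-05


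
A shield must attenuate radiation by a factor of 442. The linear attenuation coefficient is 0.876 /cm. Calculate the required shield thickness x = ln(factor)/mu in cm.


x = ln(factor) / mu
x = ln(442) / 0.876
x = 6.9536 cm

6.9536


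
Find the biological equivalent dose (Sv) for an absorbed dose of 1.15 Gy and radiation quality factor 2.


H = D * Q
H = 1.15 * 2
H = 2.3000 Sv

2.3000


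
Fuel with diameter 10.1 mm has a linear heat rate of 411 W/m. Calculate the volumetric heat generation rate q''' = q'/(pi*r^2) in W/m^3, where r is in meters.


r = D / 2 / 1000 = 10.1 / 2 / 1000 = 0.00505 m
q''' = q' / (pi * r^2)
q''' = 411 / (pi * 0.00505^2)
q''' = 5.1299e+06 W/m^3

5.1299e+06


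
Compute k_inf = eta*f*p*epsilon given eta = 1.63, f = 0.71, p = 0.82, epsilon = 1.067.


k_inf = eta * f * p * epsilon
k_inf = 1.63 * 0.71 * 0.82 * 1.067
k_inf = 1.0126

1.0126


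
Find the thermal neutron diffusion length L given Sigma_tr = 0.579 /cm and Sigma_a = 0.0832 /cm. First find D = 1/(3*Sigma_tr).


D = 1 / (3 * Sigma_tr) = 1 / (3 * 0.579) = 0.5757052 cm
L = sqrt(D / Sigma_a)
L = sqrt(0.5757052 / 0.0832)
L = 2.6305 cm

2.6305


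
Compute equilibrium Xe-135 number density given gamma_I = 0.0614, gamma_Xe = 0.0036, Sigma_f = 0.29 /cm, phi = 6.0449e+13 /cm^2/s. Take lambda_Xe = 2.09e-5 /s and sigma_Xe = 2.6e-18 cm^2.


Xe_eq = (gamma_I + gamma_Xe) * Sigma_f * phi / (lambda_Xe + sigma_Xe * phi)
Numerator = (0.0614 + 0.0036) * 0.29 * 6.0449e+13 = 1.139464e+12
Denominator = 2.09e-5 + 2.6e-18 * 6.0449e+13 = 1.780674e-04
Xe_eq = 1.139464e+12 / 1.780674e-04 = 6.3991e+15 /cm^3

6.3991e+15


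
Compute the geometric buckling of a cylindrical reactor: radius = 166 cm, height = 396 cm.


B^2 = (2.405/R)^2 + (pi/H)^2
B^2 = (2.405/166)^2 + (pi/396)^2
B^2 = 2.7284e-04 /cm^2

2.7284e-04


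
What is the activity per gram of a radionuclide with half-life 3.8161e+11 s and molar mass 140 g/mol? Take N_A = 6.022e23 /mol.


lambda = ln(2) / t_half = ln(2) / 3.8161e+11 = 1.816376e-12 /s
SA = lambda * N_A / M
SA = 1.816376e-12 * 6.022e23 / 140
SA = 7.8130e+09 Bq/g

7.8130e+09


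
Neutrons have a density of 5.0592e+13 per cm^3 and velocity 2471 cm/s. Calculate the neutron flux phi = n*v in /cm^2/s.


phi = n * v
phi = 5.0592e+13 * 2471
phi = 1.2501e+17 /cm^2/s

1.2501e+17


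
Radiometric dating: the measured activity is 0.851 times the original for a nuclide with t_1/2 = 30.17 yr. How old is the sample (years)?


lambda = ln(2) / t_half = ln(2) / 30.17 = 0.02297472 /yr
t = -ln(A/A0) / lambda
t = -ln(0.851) / 0.02297472
t = 7.0226 yr

7.0226


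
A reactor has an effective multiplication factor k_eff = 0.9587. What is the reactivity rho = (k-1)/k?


rho = (k_eff - 1) / k_eff
rho = (0.9587 - 1) / 0.9587
rho = -0.043079

-0.043079


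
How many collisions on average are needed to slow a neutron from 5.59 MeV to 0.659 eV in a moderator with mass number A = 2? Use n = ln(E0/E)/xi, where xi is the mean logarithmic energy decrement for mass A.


xi = 1 + (A-1)^2/(2A)*ln((A-1)/(A+1)) = 0.7253469 (for A = 2)
n = ln(E0/E) / xi
n = ln(5.59e6 / 0.659) / 0.7253469
n = ln(8.482549e+06) / 0.7253469 = 21.994

21.994


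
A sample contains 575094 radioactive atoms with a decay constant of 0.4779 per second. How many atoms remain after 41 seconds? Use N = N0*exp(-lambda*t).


N = N0 * exp(-lambda * t)
N = 575094 * exp(-0.4779 * 41)
N = 0.0017792

0.0017792


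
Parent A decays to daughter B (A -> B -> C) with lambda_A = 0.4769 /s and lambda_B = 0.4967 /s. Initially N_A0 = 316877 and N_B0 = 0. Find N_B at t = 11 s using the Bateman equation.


N_B(t) = lambda_A * N_A0 / (lambda_B - lambda_A) * [exp(-lambda_A*t) - exp(-lambda_B*t)]
exp(-0.4769*11) = 0.005269077; exp(-0.4967*11) = 0.004237847
N_B = 0.4769 * 316877 / (0.4967 - 0.4769) * (0.005269077 - 0.004237847)
N_B = 7870.6

7870.6


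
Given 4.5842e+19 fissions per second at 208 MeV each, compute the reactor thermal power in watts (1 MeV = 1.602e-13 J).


P = fission_rate * E_MeV * 1.602e-13
P = 4.5842e+19 * 208 * 1.602e-13
P = 1.5275e+09 W

1.5275e+09


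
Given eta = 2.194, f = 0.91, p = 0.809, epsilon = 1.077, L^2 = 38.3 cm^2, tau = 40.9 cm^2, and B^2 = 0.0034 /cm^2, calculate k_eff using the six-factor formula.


k_inf = eta*f*p*eps = 2.194*0.91*0.809*1.077 = 1.739571
P_TNL = 1/(1 + L^2*B^2) = 1/(1 + 38.3*0.0034) = 0.8847835
P_FNL = exp(-B^2*tau) = exp(-0.0034*40.9) = 0.8701758
k_eff = k_inf * P_TNL * P_FNL = 1.739571 * 0.8847835 * 0.8701758
k_eff = 1.3393

1.3393


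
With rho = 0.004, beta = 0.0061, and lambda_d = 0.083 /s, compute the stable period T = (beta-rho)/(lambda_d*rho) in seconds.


T = (beta - rho) / (lambda_d * rho)
T = (0.0061 - 0.004) / (0.083 * 0.004)
T = 6.3253 s

6.3253


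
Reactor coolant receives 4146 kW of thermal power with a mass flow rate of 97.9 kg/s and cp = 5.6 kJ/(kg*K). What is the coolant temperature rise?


dT = Q / (m_dot * cp)
dT = 4146 / (97.9 * 5.6)
dT = 7.5624 C

7.5624


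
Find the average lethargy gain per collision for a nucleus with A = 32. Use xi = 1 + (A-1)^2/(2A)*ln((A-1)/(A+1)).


xi = 1 + (A-1)^2/(2A) * ln((A-1)/(A+1))
xi = 1 + (32-1)^2/(2*32) * ln((32-1)/(32 +1))
xi = 0.061218

0.061218


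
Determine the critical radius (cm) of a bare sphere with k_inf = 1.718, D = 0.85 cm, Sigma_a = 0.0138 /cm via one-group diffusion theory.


L^2 = D / Sigma_a = 0.85 / 0.0138 = 61.59420 cm^2
B_m^2 = (k_inf - 1) / L^2 = (1.718 - 1) / 61.59420 = 0.01165694 /cm^2
For a bare sphere: B_g = pi/R, so R_c = pi / sqrt(B_m^2)
R_c = pi / sqrt(0.01165694) = 29.098 cm

29.098


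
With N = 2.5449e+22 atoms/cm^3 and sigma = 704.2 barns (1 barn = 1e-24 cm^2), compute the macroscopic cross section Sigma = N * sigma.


Sigma = N * sigma_barns * 1e-24
Sigma = 2.5449e+22 * 704.2 * 1e-24
Sigma = 17.921 /cm

17.921


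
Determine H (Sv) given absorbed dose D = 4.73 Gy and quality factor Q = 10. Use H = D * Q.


H = D * Q
H = 4.73 * 10
H = 47.300 Sv

47.300


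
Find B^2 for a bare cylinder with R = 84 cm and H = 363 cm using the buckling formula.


B^2 = (2.405/R)^2 + (pi/H)^2
B^2 = (2.405/84)^2 + (pi/363)^2
B^2 = 8.9463e-04 /cm^2

8.9463e-04


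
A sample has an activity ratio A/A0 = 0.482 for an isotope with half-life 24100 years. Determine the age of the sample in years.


lambda = ln(2) / t_half = ln(2) / 24100 = 2.876129e-05 /yr
t = -ln(A/A0) / lambda
t = -ln(0.482) / 2.876129e-05
t = 25375 yr

25375


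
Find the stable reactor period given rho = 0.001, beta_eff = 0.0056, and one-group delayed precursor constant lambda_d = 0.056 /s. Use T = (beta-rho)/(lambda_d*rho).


T = (beta - rho) / (lambda_d * rho)
T = (0.0056 - 0.001) / (0.056 * 0.001)
T = 82.143 s

82.143


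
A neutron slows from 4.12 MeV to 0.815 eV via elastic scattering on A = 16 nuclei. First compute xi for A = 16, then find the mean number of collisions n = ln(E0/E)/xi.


xi = 1 + (A-1)^2/(2A)*ln((A-1)/(A+1)) = 0.1199467 (for A = 16)
n = ln(E0/E) / xi
n = ln(4.12e6 / 0.815) / 0.1199467
n = ln(5.055215e+06) / 0.1199467 = 128.69

128.69


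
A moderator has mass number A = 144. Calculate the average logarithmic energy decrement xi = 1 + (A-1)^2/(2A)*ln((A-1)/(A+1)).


xi = 1 + (A-1)^2/(2A) * ln((A-1)/(A+1))
xi = 1 + (144-1)^2/(2*144) * ln((144-1)/(144 +1))
xi = 0.013825

0.013825


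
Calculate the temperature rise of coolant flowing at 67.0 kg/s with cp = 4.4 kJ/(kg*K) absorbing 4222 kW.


dT = Q / (m_dot * cp)
dT = 4222 / (67.0 * 4.4)
dT = 14.322 C

14.322


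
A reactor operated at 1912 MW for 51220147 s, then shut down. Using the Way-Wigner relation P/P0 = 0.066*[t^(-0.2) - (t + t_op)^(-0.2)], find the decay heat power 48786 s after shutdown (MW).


P/P0 = 0.066 * [t^(-0.2) - (t + t_op)^(-0.2)]
P/P0 = 0.066 * [48786^(-0.2) - (48786 + 51220147)^(-0.2)]
P/P0 = 0.066 * [0.1154359 - 0.02870973] = 0.005723927
P = 1912 * 0.005723927 = 10.944 MW

10.944


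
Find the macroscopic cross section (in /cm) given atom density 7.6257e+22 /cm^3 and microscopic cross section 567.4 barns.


Sigma = N * sigma_barns * 1e-24
Sigma = 7.6257e+22 * 567.4 * 1e-24
Sigma = 43.268 /cm

43.268


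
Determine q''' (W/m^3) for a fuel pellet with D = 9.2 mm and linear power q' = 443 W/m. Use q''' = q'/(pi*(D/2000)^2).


r = D / 2 / 1000 = 9.2 / 2 / 1000 = 0.0046 m
q''' = q' / (pi * r^2)
q''' = 443 / (pi * 0.0046^2)
q''' = 6.6640e+06 W/m^3

6.6640e+06


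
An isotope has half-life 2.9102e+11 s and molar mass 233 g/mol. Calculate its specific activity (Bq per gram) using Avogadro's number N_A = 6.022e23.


lambda = ln(2) / t_half = ln(2) / 2.9102e+11 = 2.381785e-12 /s
SA = lambda * N_A / M
SA = 2.381785e-12 * 6.022e23 / 233
SA = 6.1558e+09 Bq/g

6.1558e+09


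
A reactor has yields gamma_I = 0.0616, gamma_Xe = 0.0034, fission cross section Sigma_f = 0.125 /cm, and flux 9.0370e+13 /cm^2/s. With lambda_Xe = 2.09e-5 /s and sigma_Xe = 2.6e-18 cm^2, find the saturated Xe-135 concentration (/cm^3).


Xe_eq = (gamma_I + gamma_Xe) * Sigma_f * phi / (lambda_Xe + sigma_Xe * phi)
Numerator = (0.0616 + 0.0034) * 0.125 * 9.0370e+13 = 7.342562e+11
Denominator = 2.09e-5 + 2.6e-18 * 9.0370e+13 = 2.558620e-04
Xe_eq = 7.342562e+11 / 2.558620e-04 = 2.8697e+15 /cm^3

2.8697e+15


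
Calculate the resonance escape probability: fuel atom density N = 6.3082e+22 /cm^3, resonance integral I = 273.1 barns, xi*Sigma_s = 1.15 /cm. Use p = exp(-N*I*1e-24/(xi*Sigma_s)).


p = exp(-N * I * 1e-24 / (xi*Sigma_s))
p = exp(-6.3082e+22 * 273.1 * 1e-24 / 1.15)
p = 3.1189e-07

3.1189e-07


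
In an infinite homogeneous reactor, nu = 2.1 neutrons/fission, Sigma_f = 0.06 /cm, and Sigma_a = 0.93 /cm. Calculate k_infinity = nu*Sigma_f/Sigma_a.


k_inf = nu * Sigma_f / Sigma_a
k_inf = 2.1 * 0.06 / 0.93
k_inf = 0.13548

0.13548


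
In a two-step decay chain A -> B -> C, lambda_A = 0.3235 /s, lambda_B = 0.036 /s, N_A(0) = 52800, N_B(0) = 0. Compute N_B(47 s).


N_B(t) = lambda_A * N_A0 / (lambda_B - lambda_A) * [exp(-lambda_A*t) - exp(-lambda_B*t)]
exp(-0.3235*47) = 2.493271e-07; exp(-0.036*47) = 0.1841509
N_B = 0.3235 * 52800 / (0.036 - 0.3235) * (2.493271e-07 - 0.1841509)
N_B = 10941

10941


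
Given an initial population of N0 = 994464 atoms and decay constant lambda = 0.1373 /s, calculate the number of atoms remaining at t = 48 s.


N = N0 * exp(-lambda * t)
N = 994464 * exp(-0.1373 * 48)
N = 1365.9

1365.9


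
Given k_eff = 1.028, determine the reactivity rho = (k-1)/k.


rho = (k_eff - 1) / k_eff
rho = (1.028 - 1) / 1.028
rho = 0.027237

0.027237


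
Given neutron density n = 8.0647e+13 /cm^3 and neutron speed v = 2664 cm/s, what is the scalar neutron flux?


phi = n * v
phi = 8.0647e+13 * 2664
phi = 2.1484e+17 /cm^2/s

2.1484e+17


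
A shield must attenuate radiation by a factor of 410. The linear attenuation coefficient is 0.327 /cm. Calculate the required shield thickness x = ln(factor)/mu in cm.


x = ln(factor) / mu
x = ln(410) / 0.327
x = 18.398 cm

18.398


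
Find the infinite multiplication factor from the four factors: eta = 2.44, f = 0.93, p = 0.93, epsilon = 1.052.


k_inf = eta * f * p * epsilon
k_inf = 2.44 * 0.93 * 0.93 * 1.052
k_inf = 2.2201

2.2201


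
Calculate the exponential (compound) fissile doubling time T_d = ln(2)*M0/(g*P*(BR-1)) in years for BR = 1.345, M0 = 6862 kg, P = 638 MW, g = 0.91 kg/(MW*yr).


Breeding gain G = BR - 1 = 1.345 - 1 = 0.345
Fissile production rate = g * P * G = 0.91 * 638 * 0.345 = 200.3001 kg/yr
T_d = ln(2) * M0 / (g * P * G)
T_d = ln(2) * 6862 / 200.3001 = 23.746 yr

23.746


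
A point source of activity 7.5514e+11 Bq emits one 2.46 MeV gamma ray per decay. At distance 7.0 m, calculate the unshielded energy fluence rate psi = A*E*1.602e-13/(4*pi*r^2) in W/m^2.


psi = A * E * 1.602e-13 / (4*pi*r^2)
psi = 7.5514e+11 * 2.46 * 1.602e-13 / (4*pi*7.0^2)
psi = 4.8330e-04 W/m^2

4.8330e-04


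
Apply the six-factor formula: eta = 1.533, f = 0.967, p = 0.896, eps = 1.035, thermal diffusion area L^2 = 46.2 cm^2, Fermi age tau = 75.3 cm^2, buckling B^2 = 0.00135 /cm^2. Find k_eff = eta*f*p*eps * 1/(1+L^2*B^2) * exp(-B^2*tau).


k_inf = eta*f*p*eps = 1.533*0.967*0.896*1.035 = 1.374729
P_TNL = 1/(1 + L^2*B^2) = 1/(1 + 46.2*0.00135) = 0.9412916
P_FNL = exp(-B^2*tau) = exp(-0.00135*75.3) = 0.9033412
k_eff = k_inf * P_TNL * P_FNL = 1.374729 * 0.9412916 * 0.9033412
k_eff = 1.1689

1.1689


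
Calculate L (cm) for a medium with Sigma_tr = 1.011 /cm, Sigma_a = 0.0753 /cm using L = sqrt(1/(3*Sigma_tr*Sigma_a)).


D = 1 / (3 * Sigma_tr) = 1 / (3 * 1.011) = 0.3297066 cm
L = sqrt(D / Sigma_a)
L = sqrt(0.3297066 / 0.0753)
L = 2.0925 cm

2.0925


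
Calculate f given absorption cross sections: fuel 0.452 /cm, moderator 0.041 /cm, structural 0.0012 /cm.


f = Sigma_a_fuel / (Sigma_a_fuel + Sigma_a_mod + Sigma_a_other)
f = 0.452 / (0.452 + 0.041 + 0.0012)
f = 0.91461

0.91461


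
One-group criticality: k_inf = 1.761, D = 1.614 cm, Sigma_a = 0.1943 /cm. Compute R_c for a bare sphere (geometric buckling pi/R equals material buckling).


L^2 = D / Sigma_a = 1.614 / 0.1943 = 8.306742 cm^2
B_m^2 = (k_inf - 1) / L^2 = (1.761 - 1) / 8.306742 = 0.09161233 /cm^2
For a bare sphere: B_g = pi/R, so R_c = pi / sqrt(B_m^2)
R_c = pi / sqrt(0.09161233) = 10.379 cm

10.379


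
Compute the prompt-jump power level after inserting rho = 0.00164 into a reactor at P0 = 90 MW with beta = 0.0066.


P1/P0 = beta / (beta - rho)
P1/P0 = 0.0066 / (0.0066 - 0.00164) = 1.330645
P1 = 90 * 1.330645 = 119.76 MW

119.76


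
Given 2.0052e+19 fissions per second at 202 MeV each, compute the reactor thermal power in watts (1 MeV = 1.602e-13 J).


P = fission_rate * E_MeV * 1.602e-13
P = 2.0052e+19 * 202 * 1.602e-13
P = 6.4889e+08 W

6.4889e+08


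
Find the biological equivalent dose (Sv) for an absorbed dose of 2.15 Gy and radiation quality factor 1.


H = D * Q
H = 2.15 * 1
H = 2.1500 Sv

2.1500


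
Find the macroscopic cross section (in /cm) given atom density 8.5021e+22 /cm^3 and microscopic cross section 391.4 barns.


Sigma = N * sigma_barns * 1e-24
Sigma = 8.5021e+22 * 391.4 * 1e-24
Sigma = 33.277 /cm

33.277


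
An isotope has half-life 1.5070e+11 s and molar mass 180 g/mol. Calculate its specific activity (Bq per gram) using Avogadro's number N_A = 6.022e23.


lambda = ln(2) / t_half = ln(2) / 1.5070e+11 = 4.599517e-12 /s
SA = lambda * N_A / M
SA = 4.599517e-12 * 6.022e23 / 180
SA = 1.5388e+10 Bq/g

1.5388e+10


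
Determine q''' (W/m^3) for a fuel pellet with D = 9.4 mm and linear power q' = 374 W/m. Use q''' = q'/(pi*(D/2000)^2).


r = D / 2 / 1000 = 9.4 / 2 / 1000 = 0.0047 m
q''' = q' / (pi * r^2)
q''' = 374 / (pi * 0.0047^2)
q''' = 5.3892e+06 W/m^3

5.3892e+06


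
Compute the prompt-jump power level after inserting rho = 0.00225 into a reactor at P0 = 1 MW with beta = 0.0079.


P1/P0 = beta / (beta - rho)
P1/P0 = 0.0079 / (0.0079 - 0.00225) = 1.398230
P1 = 1 * 1.398230 = 1.3982 MW

1.3982


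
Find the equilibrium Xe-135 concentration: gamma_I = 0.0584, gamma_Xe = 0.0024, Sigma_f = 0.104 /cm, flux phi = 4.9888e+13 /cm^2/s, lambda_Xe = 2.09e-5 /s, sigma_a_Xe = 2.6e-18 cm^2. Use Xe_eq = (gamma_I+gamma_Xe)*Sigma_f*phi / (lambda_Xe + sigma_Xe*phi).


Xe_eq = (gamma_I + gamma_Xe) * Sigma_f * phi / (lambda_Xe + sigma_Xe * phi)
Numerator = (0.0584 + 0.0024) * 0.104 * 4.9888e+13 = 3.154518e+11
Denominator = 2.09e-5 + 2.6e-18 * 4.9888e+13 = 1.506088e-04
Xe_eq = 3.154518e+11 / 1.506088e-04 = 2.0945e+15 /cm^3

2.0945e+15


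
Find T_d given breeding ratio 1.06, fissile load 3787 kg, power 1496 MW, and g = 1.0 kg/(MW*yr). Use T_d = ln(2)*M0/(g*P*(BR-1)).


Breeding gain G = BR - 1 = 1.06 - 1 = 0.06
Fissile production rate = g * P * G = 1.0 * 1496 * 0.06 = 89.76 kg/yr
T_d = ln(2) * M0 / (g * P * G)
T_d = ln(2) * 3787 / 89.76 = 29.244 yr

29.244


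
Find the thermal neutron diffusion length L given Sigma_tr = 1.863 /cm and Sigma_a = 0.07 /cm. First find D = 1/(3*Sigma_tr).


D = 1 / (3 * Sigma_tr) = 1 / (3 * 1.863) = 0.1789229 cm
L = sqrt(D / Sigma_a)
L = sqrt(0.1789229 / 0.07)
L = 1.5988 cm

1.5988


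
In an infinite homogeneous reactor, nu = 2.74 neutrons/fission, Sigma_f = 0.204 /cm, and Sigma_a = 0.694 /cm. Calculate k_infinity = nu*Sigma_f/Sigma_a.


k_inf = nu * Sigma_f / Sigma_a
k_inf = 2.74 * 0.204 / 0.694
k_inf = 0.80542

0.80542


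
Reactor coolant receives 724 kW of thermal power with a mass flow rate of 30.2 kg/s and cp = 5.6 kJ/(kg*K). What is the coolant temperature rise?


dT = Q / (m_dot * cp)
dT = 724 / (30.2 * 5.6)
dT = 4.2810 C

4.2810


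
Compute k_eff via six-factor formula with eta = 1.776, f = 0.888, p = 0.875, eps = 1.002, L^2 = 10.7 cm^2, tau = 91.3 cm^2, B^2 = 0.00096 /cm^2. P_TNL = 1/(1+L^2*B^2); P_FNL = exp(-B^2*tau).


k_inf = eta*f*p*eps = 1.776*0.888*0.875*1.002 = 1.382712
P_TNL = 1/(1 + L^2*B^2) = 1/(1 + 10.7*0.00096) = 0.9898324
P_FNL = exp(-B^2*tau) = exp(-0.00096*91.3) = 0.9160833
k_eff = k_inf * P_TNL * P_FNL = 1.382712 * 0.9898324 * 0.9160833
k_eff = 1.2538

1.2538


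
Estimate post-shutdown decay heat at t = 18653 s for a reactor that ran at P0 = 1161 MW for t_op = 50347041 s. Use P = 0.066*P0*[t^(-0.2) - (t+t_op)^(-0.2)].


P/P0 = 0.066 * [t^(-0.2) - (t + t_op)^(-0.2)]
P/P0 = 0.066 * [18653^(-0.2) - (18653 + 50347041)^(-0.2)]
P/P0 = 0.066 * [0.1399105 - 0.02881198] = 0.007332502
P = 1161 * 0.007332502 = 8.5130 MW

8.5130


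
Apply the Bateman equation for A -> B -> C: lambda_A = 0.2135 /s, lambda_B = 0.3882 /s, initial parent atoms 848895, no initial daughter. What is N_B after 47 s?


N_B(t) = lambda_A * N_A0 / (lambda_B - lambda_A) * [exp(-lambda_A*t) - exp(-lambda_B*t)]
exp(-0.2135*47) = 4.386034e-05; exp(-0.3882*47) = 1.191581e-08
N_B = 0.2135 * 848895 / (0.3882 - 0.2135) * (4.386034e-05 - 1.191581e-08)
N_B = 45.490

45.490


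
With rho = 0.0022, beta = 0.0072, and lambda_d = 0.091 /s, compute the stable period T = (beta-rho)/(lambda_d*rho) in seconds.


T = (beta - rho) / (lambda_d * rho)
T = (0.0072 - 0.0022) / (0.091 * 0.0022)
T = 24.975 s

24.975


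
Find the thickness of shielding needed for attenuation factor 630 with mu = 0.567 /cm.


x = ln(factor) / mu
x = ln(630) / 0.567
x = 11.368 cm

11.368


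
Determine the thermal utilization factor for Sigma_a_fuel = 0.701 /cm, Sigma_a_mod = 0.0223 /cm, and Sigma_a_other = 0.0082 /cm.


f = Sigma_a_fuel / (Sigma_a_fuel + Sigma_a_mod + Sigma_a_other)
f = 0.701 / (0.701 + 0.0223 + 0.0082)
f = 0.95830

0.95830


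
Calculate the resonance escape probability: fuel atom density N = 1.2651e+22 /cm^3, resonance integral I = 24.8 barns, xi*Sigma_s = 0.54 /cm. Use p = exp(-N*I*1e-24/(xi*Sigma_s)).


p = exp(-N * I * 1e-24 / (xi*Sigma_s))
p = exp(-1.2651e+22 * 24.8 * 1e-24 / 0.54)
p = 0.55933

0.55933


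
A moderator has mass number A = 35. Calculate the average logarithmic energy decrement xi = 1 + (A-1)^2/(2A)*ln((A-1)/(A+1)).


xi = 1 + (A-1)^2/(2A) * ln((A-1)/(A+1))
xi = 1 + (35-1)^2/(2*35) * ln((35-1)/(35 +1))
xi = 0.056070

0.056070


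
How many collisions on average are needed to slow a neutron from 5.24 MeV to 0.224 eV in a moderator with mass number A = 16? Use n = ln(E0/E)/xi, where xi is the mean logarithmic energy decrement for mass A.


xi = 1 + (A-1)^2/(2A)*ln((A-1)/(A+1)) = 0.1199467 (for A = 16)
n = ln(E0/E) / xi
n = ln(5.24e6 / 0.224) / 0.1199467
n = ln(2.339286e+07) / 0.1199467 = 141.46

141.46


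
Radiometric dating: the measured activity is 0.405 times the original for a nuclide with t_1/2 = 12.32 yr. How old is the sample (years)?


lambda = ln(2) / t_half = ln(2) / 12.32 = 0.05626195 /yr
t = -ln(A/A0) / lambda
t = -ln(0.405) / 0.05626195
t = 16.065 yr

16.065


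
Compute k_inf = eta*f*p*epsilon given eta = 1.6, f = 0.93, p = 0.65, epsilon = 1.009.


k_inf = eta * f * p * epsilon
k_inf = 1.6 * 0.93 * 0.65 * 1.009
k_inf = 0.97590

0.97590


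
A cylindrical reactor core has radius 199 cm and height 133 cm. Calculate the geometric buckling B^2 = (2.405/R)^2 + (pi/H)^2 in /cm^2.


B^2 = (2.405/R)^2 + (pi/H)^2
B^2 = (2.405/199)^2 + (pi/133)^2
B^2 = 7.0401e-04 /cm^2

7.0401e-04


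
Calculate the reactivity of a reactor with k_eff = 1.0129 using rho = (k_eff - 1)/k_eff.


rho = (k_eff - 1) / k_eff
rho = (1.0129 - 1) / 1.0129
rho = 0.012736

0.012736


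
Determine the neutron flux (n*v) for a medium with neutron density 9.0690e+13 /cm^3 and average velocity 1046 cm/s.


phi = n * v
phi = 9.0690e+13 * 1046
phi = 9.4862e+16 /cm^2/s

9.4862e+16


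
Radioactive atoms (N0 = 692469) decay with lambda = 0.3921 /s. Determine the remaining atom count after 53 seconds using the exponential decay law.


N = N0 * exp(-lambda * t)
N = 692469 * exp(-0.3921 * 53)
N = 6.5343e-04

6.5343e-04


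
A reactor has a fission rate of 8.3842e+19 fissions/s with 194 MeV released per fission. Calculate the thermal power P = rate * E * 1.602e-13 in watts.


P = fission_rate * E_MeV * 1.602e-13
P = 8.3842e+19 * 194 * 1.602e-13
P = 2.6057e+09 W

2.6057e+09


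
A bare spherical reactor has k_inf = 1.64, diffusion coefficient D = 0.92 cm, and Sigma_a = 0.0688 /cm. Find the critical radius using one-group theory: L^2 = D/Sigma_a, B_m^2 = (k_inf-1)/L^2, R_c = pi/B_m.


L^2 = D / Sigma_a = 0.92 / 0.0688 = 13.37209 cm^2
B_m^2 = (k_inf - 1) / L^2 = (1.64 - 1) / 13.37209 = 0.04786088 /cm^2
For a bare sphere: B_g = pi/R, so R_c = pi / sqrt(B_m^2)
R_c = pi / sqrt(0.04786088) = 14.360 cm

14.360
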